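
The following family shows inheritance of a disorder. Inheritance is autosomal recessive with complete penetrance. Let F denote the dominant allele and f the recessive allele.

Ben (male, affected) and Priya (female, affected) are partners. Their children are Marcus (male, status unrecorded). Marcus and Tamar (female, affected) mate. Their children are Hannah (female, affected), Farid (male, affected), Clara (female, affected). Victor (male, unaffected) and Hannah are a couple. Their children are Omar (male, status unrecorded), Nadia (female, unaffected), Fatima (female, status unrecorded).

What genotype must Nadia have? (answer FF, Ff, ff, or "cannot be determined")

From phenotype alone, Nadia is FF or Ff.
Nadia is unaffected so carries F and received f from Hannah (ff), so Nadia is Ff.

Ff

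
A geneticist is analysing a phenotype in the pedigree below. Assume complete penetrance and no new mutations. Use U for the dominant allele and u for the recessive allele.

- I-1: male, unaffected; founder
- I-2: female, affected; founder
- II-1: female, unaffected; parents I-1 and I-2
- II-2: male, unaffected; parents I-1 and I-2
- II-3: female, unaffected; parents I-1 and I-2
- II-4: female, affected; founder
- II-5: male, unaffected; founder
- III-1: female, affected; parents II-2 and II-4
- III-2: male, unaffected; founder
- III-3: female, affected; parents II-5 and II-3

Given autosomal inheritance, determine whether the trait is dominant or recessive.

II-5 and II-3 are both unaffected yet have an affected child III-3. Under dominance, an affected child requires at least one affected parent, so the trait cannot be dominant.

recessive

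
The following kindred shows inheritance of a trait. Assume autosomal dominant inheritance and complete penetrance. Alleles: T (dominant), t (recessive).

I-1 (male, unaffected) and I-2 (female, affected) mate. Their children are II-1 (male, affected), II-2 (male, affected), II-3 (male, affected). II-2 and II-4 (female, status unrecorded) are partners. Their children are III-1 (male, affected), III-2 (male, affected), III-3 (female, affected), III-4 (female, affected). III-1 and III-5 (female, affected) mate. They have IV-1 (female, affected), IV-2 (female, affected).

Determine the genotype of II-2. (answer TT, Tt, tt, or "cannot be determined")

Tt

From phenotype alone, II-2 is TT or Tt.
II-2 is affected so carries T and received t from I-1 (tt), so II-2 is Tt.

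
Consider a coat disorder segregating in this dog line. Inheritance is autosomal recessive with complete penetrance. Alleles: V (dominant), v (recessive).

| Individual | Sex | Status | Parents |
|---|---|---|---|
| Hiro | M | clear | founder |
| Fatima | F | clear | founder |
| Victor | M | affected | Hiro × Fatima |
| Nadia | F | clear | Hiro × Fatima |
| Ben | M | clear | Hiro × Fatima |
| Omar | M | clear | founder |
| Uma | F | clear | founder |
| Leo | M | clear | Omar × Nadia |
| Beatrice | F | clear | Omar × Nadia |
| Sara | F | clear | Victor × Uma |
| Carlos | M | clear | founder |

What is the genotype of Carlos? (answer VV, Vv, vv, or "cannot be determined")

Carlos's phenotype allows VV or Vv, and no parent or child forces a single allele at both positions; consistent genotype assignments exist with Carlos as VV or Vv.

cannot be determined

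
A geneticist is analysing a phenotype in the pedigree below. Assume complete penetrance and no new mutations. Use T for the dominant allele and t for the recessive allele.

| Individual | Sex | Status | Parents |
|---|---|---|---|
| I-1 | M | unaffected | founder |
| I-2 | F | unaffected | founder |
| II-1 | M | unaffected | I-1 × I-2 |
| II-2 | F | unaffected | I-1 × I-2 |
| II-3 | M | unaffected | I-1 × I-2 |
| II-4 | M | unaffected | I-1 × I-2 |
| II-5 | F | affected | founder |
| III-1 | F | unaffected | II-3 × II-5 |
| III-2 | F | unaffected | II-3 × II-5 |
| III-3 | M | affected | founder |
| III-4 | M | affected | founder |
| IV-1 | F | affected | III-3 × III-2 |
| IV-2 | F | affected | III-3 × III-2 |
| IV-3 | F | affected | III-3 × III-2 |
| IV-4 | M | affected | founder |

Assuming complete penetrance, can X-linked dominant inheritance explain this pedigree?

Yes

A consistent assignment under X-linked dominant exists: I-1 X^t Y, I-2 X^t X^t, II-1 X^t Y, II-2 X^t X^t, II-3 X^t Y, II-4 X^t Y, II-5 X^T X^t, III-1 X^t X^t, III-2 X^t X^t, III-3 X^T Y, III-4 X^T Y, IV-1 X^T X^t, IV-2 X^T X^t, IV-3 X^T X^t, IV-4 X^T Y.
In this assignment every recorded phenotype matches its genotype and every non-founder's genotype is obtainable from its parents' genotypes, so the pedigree is consistent.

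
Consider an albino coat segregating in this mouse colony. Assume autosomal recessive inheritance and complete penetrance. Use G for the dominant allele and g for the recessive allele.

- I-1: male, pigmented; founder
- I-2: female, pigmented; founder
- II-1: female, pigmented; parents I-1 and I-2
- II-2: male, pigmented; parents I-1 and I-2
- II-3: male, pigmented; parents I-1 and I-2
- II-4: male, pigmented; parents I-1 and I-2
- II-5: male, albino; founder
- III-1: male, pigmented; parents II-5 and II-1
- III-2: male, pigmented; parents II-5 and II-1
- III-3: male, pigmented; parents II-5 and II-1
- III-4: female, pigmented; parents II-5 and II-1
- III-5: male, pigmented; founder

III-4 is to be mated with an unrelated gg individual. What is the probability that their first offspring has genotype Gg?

1/2

III-4 is pigmented so carries G and received g from II-5 (gg), so III-4 is Gg.
The cross gives 1/2 Gg : 1/2 gg, so P(offspring has genotype Gg) = 1/2.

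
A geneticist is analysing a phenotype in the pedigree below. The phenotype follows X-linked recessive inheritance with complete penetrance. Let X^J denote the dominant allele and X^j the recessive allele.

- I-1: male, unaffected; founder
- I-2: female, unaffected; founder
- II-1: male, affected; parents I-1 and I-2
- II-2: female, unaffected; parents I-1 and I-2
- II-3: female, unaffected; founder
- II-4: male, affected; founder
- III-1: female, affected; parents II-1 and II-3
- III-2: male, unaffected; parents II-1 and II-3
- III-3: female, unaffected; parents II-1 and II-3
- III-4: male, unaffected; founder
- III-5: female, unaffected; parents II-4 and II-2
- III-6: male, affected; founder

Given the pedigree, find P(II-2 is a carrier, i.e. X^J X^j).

1/3

I-1 is unaffected, so I-1 is X^J Y.
I-2 is unaffected so carries J and passed j to II-1 (X^j Y), so I-2 is X^J X^j.
Their cross gives offspring ratios 1/2 X^J X^J : 1/2 X^J X^j. Conditioning on II-2 being unaffected, P(X^J X^j) = 1/2 / 1 = 1/2 before taking II-2's own offspring into account.
II-4 is affected, so II-4 is X^j Y.
Now use II-2's offspring. Probability of each recorded status — unaffected daughter III-5: 1/2 if II-2 is X^J X^j, 1 if X^J X^J.
Bayes: P(X^J X^j) = 1/2·1/2 / (1/2·1/2 + 1/2·1) = 1/3.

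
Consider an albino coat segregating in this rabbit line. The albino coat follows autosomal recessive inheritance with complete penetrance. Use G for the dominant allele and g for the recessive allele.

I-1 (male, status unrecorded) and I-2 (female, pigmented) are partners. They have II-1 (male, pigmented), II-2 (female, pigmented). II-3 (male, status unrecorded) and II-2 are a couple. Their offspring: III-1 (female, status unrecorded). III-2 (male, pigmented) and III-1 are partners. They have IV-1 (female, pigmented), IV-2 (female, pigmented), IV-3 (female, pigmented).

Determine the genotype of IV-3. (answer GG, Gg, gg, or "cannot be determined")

cannot be determined

IV-3's phenotype allows GG or Gg, and no parent or child forces a single allele at both positions; consistent genotype assignments exist with IV-3 as GG or Gg.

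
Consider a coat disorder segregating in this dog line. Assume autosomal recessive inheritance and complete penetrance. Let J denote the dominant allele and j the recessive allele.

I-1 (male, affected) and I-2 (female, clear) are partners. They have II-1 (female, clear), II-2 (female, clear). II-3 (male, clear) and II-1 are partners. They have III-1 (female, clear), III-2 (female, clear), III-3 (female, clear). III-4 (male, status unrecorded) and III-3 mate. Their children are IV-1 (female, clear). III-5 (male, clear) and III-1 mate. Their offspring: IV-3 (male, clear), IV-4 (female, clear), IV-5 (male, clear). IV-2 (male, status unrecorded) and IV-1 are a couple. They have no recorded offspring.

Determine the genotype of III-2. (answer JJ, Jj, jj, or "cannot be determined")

III-2's phenotype allows JJ or Jj, and no parent or child forces a single allele at both positions; consistent genotype assignments exist with III-2 as JJ or Jj.

cannot be determined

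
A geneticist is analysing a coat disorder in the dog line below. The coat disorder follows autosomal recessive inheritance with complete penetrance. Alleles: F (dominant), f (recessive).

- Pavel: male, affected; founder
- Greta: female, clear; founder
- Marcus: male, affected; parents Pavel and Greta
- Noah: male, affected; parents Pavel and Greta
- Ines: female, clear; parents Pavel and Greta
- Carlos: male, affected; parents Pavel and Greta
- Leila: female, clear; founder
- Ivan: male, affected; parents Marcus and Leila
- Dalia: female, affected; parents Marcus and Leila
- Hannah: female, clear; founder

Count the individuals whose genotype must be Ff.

3

Obligate heterozygotes: Greta is clear so carries F and passed f to Marcus (ff), so Greta is Ff; Ines is clear so carries F and received f from Pavel (ff), so Ines is Ff; Leila is clear so carries F and passed f to Ivan (ff), so Leila is Ff.
Every other individual is either homozygous by phenotype or has at least one consistent homozygous assignment, so the count is 3.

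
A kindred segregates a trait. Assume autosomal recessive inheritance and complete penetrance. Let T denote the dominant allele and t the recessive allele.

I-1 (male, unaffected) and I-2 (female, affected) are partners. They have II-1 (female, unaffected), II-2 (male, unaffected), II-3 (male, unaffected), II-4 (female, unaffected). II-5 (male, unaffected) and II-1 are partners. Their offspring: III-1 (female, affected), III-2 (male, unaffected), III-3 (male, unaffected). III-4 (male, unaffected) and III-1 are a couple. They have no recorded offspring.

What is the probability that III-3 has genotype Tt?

II-5 is unaffected so carries T and passed t to III-1 (tt), so II-5 is Tt.
II-1 is unaffected so carries T and received t from I-2 (tt), so II-1 is Tt.
Their cross gives offspring ratios 1/4 TT : 1/2 Tt : 1/4 tt. Conditioning on III-3 being unaffected, P(Tt) = 1/2 / 3/4 = 2/3.

2/3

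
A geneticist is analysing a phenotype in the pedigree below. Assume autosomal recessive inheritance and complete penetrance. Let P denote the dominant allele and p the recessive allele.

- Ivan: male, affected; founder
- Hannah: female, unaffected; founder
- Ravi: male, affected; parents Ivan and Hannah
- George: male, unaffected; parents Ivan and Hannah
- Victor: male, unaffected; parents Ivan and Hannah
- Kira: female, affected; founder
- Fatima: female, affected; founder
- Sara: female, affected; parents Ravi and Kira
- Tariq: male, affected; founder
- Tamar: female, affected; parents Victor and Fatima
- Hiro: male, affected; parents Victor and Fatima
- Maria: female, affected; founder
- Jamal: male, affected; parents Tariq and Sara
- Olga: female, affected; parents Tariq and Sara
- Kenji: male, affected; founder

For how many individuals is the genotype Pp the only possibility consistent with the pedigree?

3

Obligate heterozygotes: Hannah is unaffected so carries P and passed p to Ravi (pp), so Hannah is Pp; George is unaffected so carries P and received p from Ivan (pp), so George is Pp; Victor is unaffected so carries P and received p from Ivan (pp), so Victor is Pp.
Every other individual is either homozygous by phenotype or has at least one consistent homozygous assignment, so the count is 3.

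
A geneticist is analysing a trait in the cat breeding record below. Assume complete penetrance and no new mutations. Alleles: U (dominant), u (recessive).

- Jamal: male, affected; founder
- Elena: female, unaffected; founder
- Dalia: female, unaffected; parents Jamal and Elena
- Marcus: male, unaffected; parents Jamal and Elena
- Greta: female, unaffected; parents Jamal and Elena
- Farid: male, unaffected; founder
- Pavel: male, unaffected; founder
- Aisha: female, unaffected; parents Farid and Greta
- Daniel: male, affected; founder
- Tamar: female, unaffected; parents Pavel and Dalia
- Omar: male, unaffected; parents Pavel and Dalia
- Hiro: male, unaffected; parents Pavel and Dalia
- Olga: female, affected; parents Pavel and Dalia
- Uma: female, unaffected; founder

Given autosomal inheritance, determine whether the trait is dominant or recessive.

recessive

Pavel and Dalia are both unaffected yet have an affected child Olga. Under dominance, an affected child requires at least one affected parent, so the trait cannot be dominant.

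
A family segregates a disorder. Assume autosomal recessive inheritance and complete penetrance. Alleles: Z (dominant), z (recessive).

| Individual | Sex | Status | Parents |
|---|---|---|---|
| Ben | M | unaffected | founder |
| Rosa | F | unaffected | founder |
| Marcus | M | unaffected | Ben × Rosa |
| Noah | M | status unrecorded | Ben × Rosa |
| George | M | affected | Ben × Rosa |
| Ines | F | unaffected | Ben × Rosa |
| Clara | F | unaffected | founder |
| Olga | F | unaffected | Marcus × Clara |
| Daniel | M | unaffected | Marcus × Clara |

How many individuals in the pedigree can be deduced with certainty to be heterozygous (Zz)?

2

Obligate heterozygotes: Ben is unaffected so carries Z and passed z to George (zz), so Ben is Zz; Rosa is unaffected so carries Z and passed z to George (zz), so Rosa is Zz.
Every other individual is either homozygous by phenotype or has at least one consistent homozygous assignment, so the count is 2.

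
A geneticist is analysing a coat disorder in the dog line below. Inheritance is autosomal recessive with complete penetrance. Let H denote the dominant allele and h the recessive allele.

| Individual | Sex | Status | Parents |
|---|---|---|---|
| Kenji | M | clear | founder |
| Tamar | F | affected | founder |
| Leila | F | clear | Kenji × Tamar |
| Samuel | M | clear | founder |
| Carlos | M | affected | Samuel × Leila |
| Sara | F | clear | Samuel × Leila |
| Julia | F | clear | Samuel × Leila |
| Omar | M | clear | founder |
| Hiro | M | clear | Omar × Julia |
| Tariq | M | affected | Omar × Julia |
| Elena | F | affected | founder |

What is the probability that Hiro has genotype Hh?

Omar is clear so carries H and passed h to Tariq (hh), so Omar is Hh.
Julia is clear so carries H and passed h to Tariq (hh), so Julia is Hh.
Their cross gives offspring ratios 1/4 HH : 1/2 Hh : 1/4 hh. Conditioning on Hiro being clear, P(Hh) = 1/2 / 3/4 = 2/3.

2/3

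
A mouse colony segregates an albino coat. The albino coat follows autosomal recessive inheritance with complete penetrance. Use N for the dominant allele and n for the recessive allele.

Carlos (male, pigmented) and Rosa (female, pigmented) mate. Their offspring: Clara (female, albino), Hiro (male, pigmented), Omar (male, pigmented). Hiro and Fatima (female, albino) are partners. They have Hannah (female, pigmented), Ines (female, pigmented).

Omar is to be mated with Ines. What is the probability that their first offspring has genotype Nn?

1/2

Carlos is pigmented so carries N and passed n to Clara (nn), so Carlos is Nn.
Rosa is pigmented so carries N and passed n to Clara (nn), so Rosa is Nn.
Omar is a pigmented offspring of Carlos (Nn) × Rosa (Nn), whose cross gives 1/4 NN : 1/2 Nn : 1/4 nn; conditioning on being pigmented, Omar is NN with probability 1/3, Nn with probability 2/3.
Ines is pigmented so carries N and received n from Fatima (nn), so Ines is Nn.
Summing over parental genotype combinations, P(offspring has genotype Nn) = 1/3·1/2 + 2/3·1/2 = 1/2.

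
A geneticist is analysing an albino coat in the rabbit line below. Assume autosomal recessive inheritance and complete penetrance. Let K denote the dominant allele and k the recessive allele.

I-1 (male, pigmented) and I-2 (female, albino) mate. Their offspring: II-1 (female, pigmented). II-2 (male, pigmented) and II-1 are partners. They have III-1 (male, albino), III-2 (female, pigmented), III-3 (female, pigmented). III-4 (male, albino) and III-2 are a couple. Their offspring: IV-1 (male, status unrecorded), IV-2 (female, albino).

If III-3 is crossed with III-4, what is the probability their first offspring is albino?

1/3

II-2 is pigmented so carries K and passed k to III-1 (kk), so II-2 is Kk.
II-1 is pigmented so carries K and received k from I-2 (kk), so II-1 is Kk.
III-3 is a pigmented offspring of II-2 (Kk) × II-1 (Kk), whose cross gives 1/4 KK : 1/2 Kk : 1/4 kk; conditioning on being pigmented, III-3 is KK with probability 1/3, Kk with probability 2/3.
III-4 is albino, so III-4 is kk.
Summing over parental genotype combinations, P(offspring is albino) = 2/3·1/2 = 1/3.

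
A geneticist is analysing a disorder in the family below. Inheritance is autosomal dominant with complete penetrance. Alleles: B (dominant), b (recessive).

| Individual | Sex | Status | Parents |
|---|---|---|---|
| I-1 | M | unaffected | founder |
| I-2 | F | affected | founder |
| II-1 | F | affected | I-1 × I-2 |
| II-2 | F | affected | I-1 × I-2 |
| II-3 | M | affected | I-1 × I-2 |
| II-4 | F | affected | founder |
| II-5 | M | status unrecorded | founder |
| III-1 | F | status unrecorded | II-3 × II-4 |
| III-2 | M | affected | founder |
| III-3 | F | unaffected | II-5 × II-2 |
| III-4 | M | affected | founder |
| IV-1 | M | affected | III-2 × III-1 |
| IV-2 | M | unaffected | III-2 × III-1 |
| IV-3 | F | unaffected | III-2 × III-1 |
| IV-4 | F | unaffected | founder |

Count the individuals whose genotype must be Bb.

Obligate heterozygotes: II-1 is affected so carries B and received b from I-1 (bb), so II-1 is Bb; II-2 is affected so carries B and received b from I-1 (bb), so II-2 is Bb; II-3 is affected so carries B and received b from I-1 (bb), so II-3 is Bb; III-2 is affected so carries B and passed b to IV-2 (bb), so III-2 is Bb.
Every other individual is either homozygous by phenotype or has at least one consistent homozygous assignment, so the count is 4.

4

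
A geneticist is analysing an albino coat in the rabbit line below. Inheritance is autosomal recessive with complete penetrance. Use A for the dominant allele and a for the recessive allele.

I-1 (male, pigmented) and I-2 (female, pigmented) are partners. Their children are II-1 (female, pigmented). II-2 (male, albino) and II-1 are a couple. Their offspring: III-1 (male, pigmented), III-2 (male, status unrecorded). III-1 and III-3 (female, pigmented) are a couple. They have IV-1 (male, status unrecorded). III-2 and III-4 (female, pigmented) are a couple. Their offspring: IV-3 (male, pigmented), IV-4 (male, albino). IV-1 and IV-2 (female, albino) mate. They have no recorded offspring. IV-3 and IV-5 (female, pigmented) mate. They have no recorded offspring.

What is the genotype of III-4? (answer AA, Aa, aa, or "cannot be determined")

From phenotype alone, III-4 is AA or Aa.
III-4 is pigmented so carries A and passed a to IV-4 (aa), so III-4 is Aa.

Aa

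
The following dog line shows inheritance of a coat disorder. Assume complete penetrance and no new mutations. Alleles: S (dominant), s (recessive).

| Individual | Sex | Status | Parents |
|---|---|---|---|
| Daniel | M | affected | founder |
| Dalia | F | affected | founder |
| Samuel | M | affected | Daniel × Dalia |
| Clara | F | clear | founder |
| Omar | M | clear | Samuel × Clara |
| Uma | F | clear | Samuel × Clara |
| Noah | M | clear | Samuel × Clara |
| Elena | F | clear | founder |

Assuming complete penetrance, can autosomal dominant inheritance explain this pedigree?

Yes

A consistent assignment under autosomal dominant exists: Daniel SS, Dalia Ss, Samuel Ss, Clara ss, Omar ss, Uma ss, Noah ss, Elena ss.
In this assignment every recorded phenotype matches its genotype and every non-founder's genotype is obtainable from its parents' genotypes, so the pedigree is consistent.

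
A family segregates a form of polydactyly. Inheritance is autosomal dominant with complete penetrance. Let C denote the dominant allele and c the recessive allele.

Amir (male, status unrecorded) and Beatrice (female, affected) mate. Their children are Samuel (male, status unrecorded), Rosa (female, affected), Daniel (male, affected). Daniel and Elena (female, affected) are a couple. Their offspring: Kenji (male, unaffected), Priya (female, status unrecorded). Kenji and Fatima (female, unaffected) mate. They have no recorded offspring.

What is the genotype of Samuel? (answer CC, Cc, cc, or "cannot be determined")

cannot be determined

Samuel's phenotype is unrecorded, and no parent or child forces a single allele at both positions; consistent genotype assignments exist with Samuel as CC or Cc or cc.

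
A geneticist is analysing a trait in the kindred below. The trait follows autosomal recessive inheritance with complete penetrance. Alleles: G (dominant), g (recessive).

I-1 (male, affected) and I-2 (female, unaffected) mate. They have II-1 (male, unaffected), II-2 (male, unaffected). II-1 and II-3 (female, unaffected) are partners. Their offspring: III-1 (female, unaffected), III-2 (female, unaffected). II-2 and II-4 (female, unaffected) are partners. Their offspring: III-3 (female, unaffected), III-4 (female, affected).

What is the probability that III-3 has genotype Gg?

2/3

II-2 is unaffected so carries G and received g from I-1 (gg), so II-2 is Gg.
II-4 is unaffected so carries G and passed g to III-4 (gg), so II-4 is Gg.
Their cross gives offspring ratios 1/4 GG : 1/2 Gg : 1/4 gg. Conditioning on III-3 being unaffected, P(Gg) = 1/2 / 3/4 = 2/3.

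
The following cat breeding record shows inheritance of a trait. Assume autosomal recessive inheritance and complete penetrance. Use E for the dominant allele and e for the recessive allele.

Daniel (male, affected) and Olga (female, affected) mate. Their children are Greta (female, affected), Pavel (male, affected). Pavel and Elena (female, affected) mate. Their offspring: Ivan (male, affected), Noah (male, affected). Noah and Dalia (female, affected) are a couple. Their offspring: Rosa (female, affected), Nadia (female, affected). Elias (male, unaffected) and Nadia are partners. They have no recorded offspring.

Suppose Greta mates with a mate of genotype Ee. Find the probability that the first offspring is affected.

Greta is affected, so Greta is ee.
The cross gives 1/2 Ee : 1/2 ee, so P(offspring is affected) = 1/2.

1/2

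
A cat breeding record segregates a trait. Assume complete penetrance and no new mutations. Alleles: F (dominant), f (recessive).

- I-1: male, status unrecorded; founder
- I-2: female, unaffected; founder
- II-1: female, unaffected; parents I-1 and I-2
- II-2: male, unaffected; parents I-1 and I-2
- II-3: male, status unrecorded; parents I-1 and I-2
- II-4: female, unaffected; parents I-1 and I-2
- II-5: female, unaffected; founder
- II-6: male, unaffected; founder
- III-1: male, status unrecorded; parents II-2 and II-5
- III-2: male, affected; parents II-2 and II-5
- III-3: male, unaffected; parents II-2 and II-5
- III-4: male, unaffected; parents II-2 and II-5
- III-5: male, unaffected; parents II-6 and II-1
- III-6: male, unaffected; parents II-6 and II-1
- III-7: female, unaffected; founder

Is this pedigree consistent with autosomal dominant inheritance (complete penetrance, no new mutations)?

No

Under autosomal dominant, III-2 (affected, male) cannot arise from II-2 (unaffected) × II-5 (unaffected).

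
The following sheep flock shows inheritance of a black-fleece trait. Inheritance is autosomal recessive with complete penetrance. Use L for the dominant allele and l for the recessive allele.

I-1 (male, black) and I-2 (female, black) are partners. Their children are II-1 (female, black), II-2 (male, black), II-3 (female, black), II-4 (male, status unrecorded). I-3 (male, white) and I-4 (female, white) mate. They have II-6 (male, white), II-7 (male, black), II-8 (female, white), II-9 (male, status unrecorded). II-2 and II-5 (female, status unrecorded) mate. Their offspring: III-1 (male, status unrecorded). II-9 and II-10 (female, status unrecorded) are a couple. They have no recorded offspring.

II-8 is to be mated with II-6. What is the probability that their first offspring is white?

I-3 is white so carries L and passed l to II-7 (ll), so I-3 is Ll.
I-4 is white so carries L and passed l to II-7 (ll), so I-4 is Ll.
II-8 is a white offspring of I-3 (Ll) × I-4 (Ll), whose cross gives 1/4 LL : 1/2 Ll : 1/4 ll; conditioning on being white, II-8 is LL with probability 1/3, Ll with probability 2/3.
II-6 is a white offspring of I-3 (Ll) × I-4 (Ll), whose cross gives 1/4 LL : 1/2 Ll : 1/4 ll; conditioning on being white, II-6 is LL with probability 1/3, Ll with probability 2/3.
Summing over parental genotype combinations, P(offspring is white) = 1/9·1 + 2/9·1 + 2/9·1 + 4/9·3/4 = 8/9.

8/9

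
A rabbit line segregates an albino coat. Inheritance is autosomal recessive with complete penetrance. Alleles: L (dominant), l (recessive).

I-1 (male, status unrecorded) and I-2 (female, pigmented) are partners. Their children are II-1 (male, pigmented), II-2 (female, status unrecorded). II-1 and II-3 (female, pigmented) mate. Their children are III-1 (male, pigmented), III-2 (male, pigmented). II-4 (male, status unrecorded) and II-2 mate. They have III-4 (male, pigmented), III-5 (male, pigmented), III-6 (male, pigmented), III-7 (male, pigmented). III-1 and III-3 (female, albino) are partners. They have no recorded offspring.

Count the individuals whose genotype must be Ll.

No individual's genotype is forced to Ll by the pedigree, so the count is 0.

0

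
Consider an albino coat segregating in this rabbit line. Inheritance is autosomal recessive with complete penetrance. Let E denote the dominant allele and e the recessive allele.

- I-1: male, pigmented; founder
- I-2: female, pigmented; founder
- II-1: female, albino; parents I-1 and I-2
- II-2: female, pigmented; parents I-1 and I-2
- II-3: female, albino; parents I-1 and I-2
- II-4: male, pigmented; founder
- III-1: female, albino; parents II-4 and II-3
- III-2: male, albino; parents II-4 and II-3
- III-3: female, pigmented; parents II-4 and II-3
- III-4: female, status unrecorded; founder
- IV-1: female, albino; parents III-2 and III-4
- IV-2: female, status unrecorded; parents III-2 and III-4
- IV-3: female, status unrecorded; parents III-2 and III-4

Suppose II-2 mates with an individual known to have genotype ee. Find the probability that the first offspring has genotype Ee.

2/3

I-1 is pigmented so carries E and passed e to II-1 (ee), so I-1 is Ee.
I-2 is pigmented so carries E and passed e to II-1 (ee), so I-2 is Ee.
II-2 is a pigmented offspring of I-1 (Ee) × I-2 (Ee), whose cross gives 1/4 EE : 1/2 Ee : 1/4 ee; conditioning on being pigmented, II-2 is EE with probability 1/3, Ee with probability 2/3.
Summing over parental genotype combinations, P(offspring has genotype Ee) = 1/3·1 + 2/3·1/2 = 2/3.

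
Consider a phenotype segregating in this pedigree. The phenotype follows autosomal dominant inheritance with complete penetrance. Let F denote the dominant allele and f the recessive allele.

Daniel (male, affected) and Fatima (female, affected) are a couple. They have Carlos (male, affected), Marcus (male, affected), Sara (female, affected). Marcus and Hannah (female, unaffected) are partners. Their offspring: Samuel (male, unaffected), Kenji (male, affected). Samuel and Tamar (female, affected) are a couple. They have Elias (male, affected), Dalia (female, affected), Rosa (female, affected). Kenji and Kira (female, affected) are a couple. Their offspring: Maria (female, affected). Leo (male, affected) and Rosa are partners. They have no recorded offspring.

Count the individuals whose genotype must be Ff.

5

Obligate heterozygotes: Marcus is affected so carries F and passed f to Samuel (ff), so Marcus is Ff; Kenji is affected so carries F and received f from Hannah (ff), so Kenji is Ff; Elias is affected so carries F and received f from Samuel (ff), so Elias is Ff; Dalia is affected so carries F and received f from Samuel (ff), so Dalia is Ff; Rosa is affected so carries F and received f from Samuel (ff), so Rosa is Ff.
Every other individual is either homozygous by phenotype or has at least one consistent homozygous assignment, so the count is 5.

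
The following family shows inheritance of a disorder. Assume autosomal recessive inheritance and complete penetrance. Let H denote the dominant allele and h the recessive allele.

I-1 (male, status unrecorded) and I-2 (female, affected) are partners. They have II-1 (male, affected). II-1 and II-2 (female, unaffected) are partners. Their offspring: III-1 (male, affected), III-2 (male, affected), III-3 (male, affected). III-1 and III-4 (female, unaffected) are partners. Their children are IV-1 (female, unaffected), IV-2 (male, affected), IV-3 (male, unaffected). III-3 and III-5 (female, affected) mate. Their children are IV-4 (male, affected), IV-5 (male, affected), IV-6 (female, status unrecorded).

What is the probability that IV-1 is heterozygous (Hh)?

1

IV-1 is unaffected so carries H and received h from III-1 (hh), so IV-1 is Hh, giving P(Hh) = 1.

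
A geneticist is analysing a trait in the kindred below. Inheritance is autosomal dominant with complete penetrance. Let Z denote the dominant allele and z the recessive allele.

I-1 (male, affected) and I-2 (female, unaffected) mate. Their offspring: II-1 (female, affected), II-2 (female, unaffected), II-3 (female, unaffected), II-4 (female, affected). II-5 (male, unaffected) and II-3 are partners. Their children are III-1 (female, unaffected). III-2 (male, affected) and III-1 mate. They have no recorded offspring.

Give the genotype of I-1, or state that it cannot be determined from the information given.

Zz

From phenotype alone, I-1 is ZZ or Zz.
I-1 is affected so carries Z and passed z to II-2 (zz), so I-1 is Zz.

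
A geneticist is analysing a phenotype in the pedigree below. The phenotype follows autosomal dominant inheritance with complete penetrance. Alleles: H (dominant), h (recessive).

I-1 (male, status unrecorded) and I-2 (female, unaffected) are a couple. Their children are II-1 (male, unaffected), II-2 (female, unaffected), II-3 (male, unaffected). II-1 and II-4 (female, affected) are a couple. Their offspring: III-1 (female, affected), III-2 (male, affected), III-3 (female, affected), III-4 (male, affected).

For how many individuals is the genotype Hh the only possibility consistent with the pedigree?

4

Obligate heterozygotes: III-1 is affected so carries H and received h from II-1 (hh), so III-1 is Hh; III-2 is affected so carries H and received h from II-1 (hh), so III-2 is Hh; III-3 is affected so carries H and received h from II-1 (hh), so III-3 is Hh; III-4 is affected so carries H and received h from II-1 (hh), so III-4 is Hh.
Every other individual is either homozygous by phenotype or has at least one consistent homozygous assignment, so the count is 4.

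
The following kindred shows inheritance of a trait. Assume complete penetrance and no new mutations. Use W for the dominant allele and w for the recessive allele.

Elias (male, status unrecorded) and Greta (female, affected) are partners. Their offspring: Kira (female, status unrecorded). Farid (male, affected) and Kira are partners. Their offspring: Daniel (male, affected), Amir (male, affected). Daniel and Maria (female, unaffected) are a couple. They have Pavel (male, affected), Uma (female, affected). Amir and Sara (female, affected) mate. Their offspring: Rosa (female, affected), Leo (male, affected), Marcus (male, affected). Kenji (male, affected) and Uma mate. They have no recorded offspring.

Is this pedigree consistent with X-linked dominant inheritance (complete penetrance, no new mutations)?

Under X-linked dominant, Pavel (affected, male) cannot arise from Daniel (affected) × Maria (unaffected).

No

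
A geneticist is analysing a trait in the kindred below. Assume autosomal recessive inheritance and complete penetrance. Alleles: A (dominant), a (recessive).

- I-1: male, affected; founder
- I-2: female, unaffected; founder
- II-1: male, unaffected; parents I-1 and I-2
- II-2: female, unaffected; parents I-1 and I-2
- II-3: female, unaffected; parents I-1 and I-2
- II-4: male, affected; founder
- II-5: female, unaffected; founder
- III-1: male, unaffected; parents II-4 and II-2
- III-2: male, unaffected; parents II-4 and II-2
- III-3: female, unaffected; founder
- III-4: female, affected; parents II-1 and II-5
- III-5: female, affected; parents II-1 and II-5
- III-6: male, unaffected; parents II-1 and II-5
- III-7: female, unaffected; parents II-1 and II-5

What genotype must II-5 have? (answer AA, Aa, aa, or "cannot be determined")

From phenotype alone, II-5 is AA or Aa.
II-5 is unaffected so carries A and passed a to III-4 (aa), so II-5 is Aa.

Aa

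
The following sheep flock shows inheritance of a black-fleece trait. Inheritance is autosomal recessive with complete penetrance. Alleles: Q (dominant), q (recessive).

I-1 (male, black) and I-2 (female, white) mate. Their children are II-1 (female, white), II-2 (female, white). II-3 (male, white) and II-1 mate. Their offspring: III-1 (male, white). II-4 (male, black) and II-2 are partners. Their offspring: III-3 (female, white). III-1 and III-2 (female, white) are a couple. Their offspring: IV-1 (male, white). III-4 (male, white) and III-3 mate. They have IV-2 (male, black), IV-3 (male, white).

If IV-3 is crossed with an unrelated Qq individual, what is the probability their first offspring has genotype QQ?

III-4 is white so carries Q and passed q to IV-2 (qq), so III-4 is Qq.
III-3 is white so carries Q and received q from II-4 (qq), so III-3 is Qq.
IV-3 is a white offspring of III-4 (Qq) × III-3 (Qq), whose cross gives 1/4 QQ : 1/2 Qq : 1/4 qq; conditioning on being white, IV-3 is QQ with probability 1/3, Qq with probability 2/3.
Summing over parental genotype combinations, P(offspring has genotype QQ) = 1/3·1/2 + 2/3·1/4 = 1/3.

1/3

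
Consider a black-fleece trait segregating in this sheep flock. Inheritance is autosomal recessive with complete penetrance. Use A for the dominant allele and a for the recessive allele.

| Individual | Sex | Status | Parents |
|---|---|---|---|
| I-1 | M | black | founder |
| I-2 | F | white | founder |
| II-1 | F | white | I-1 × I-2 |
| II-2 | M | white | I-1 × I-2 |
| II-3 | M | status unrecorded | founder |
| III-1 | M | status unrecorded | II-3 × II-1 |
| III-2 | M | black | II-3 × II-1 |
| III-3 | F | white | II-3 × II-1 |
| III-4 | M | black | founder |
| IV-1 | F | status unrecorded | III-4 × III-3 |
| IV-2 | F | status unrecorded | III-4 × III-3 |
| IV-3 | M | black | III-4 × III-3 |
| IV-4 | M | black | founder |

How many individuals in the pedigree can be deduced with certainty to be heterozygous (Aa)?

Obligate heterozygotes: II-1 is white so carries A and received a from I-1 (aa), so II-1 is Aa; II-2 is white so carries A and received a from I-1 (aa), so II-2 is Aa; III-3 is white so carries A and passed a to IV-3 (aa), so III-3 is Aa.
Every other individual is either homozygous by phenotype or has at least one consistent homozygous assignment, so the count is 3.

3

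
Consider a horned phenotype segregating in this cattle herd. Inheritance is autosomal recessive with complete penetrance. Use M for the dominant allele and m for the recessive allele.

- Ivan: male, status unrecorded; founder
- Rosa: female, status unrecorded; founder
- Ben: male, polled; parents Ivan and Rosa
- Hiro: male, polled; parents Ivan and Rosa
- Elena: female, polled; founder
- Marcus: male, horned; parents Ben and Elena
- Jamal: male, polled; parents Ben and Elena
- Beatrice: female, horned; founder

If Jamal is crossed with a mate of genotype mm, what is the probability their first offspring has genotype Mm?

2/3

Ben is polled so carries M and passed m to Marcus (mm), so Ben is Mm.
Elena is polled so carries M and passed m to Marcus (mm), so Elena is Mm.
Jamal is a polled offspring of Ben (Mm) × Elena (Mm), whose cross gives 1/4 MM : 1/2 Mm : 1/4 mm; conditioning on being polled, Jamal is MM with probability 1/3, Mm with probability 2/3.
Summing over parental genotype combinations, P(offspring has genotype Mm) = 1/3·1 + 2/3·1/2 = 2/3.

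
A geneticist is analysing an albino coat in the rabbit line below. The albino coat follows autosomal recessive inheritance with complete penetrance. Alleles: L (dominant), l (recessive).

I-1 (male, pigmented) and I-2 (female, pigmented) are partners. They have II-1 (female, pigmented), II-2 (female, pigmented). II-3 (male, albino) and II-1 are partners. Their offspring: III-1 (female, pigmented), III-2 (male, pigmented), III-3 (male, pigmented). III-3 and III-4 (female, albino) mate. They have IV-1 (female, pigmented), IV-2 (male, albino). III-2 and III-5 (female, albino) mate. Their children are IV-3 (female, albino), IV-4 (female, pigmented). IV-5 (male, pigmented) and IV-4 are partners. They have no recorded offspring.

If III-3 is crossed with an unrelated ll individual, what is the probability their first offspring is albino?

1/2

III-3 is pigmented so carries L and received l from II-3 (ll), so III-3 is Ll.
The cross gives 1/2 Ll : 1/2 ll, so P(offspring is albino) = 1/2.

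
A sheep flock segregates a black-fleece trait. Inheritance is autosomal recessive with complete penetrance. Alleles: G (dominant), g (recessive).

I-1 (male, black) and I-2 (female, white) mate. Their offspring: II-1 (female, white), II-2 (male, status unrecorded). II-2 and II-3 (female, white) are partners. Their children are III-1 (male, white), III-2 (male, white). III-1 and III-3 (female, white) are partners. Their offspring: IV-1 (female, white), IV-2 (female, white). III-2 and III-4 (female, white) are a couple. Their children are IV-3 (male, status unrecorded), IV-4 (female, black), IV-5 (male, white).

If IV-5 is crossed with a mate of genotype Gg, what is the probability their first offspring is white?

III-2 is white so carries G and passed g to IV-4 (gg), so III-2 is Gg.
III-4 is white so carries G and passed g to IV-4 (gg), so III-4 is Gg.
IV-5 is a white offspring of III-2 (Gg) × III-4 (Gg), whose cross gives 1/4 GG : 1/2 Gg : 1/4 gg; conditioning on being white, IV-5 is GG with probability 1/3, Gg with probability 2/3.
Summing over parental genotype combinations, P(offspring is white) = 1/3·1 + 2/3·3/4 = 5/6.

5/6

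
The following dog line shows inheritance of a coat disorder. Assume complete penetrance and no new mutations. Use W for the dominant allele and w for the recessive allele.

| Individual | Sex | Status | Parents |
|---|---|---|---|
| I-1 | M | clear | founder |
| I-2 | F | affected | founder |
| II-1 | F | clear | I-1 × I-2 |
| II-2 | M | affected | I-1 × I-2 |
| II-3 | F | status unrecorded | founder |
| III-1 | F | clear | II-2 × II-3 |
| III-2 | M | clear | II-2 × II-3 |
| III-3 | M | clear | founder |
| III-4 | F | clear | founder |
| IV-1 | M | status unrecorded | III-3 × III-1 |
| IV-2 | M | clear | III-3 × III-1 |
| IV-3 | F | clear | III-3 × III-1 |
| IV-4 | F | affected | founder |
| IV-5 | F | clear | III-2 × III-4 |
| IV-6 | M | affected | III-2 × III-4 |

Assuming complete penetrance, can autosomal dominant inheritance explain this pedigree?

No

Under autosomal dominant, IV-6 (affected, male) cannot arise from III-2 (clear) × III-4 (clear).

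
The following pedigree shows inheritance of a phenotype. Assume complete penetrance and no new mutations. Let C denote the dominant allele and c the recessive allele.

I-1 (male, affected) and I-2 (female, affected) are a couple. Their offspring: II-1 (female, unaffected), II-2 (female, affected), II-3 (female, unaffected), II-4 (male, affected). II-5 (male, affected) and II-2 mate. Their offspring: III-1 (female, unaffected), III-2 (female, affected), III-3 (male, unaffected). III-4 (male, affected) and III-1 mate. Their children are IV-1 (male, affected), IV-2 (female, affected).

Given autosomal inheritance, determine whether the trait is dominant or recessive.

I-1 and I-2 are both affected yet have an unaffected child II-1. Under a recessive model two affected parents are homozygous and every child would be affected, so the trait cannot be recessive.

dominant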